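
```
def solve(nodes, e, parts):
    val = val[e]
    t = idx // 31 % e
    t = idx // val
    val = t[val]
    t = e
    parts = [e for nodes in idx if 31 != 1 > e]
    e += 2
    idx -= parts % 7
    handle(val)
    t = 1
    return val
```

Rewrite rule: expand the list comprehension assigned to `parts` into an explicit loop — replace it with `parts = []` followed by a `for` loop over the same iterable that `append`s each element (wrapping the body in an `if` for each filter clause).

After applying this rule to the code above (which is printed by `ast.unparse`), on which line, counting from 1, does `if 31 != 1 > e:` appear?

Transformed code:
def solve(nodes, e, parts):
    val = val[e]
    t = idx // 31 % e
    t = idx // val
    val = t[val]
    t = e
    parts = []
    for nodes in idx:
        if 31 != 1 > e:
            parts.append(e)
    e += 2
    idx -= parts % 7
    handle(val)
    t = 1
    return val

9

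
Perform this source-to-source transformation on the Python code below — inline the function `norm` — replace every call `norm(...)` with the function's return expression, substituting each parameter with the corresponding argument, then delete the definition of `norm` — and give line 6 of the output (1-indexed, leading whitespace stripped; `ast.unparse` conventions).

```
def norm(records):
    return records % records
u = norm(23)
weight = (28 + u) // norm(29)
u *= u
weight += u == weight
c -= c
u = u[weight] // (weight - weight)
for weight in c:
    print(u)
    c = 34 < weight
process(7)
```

Transformed code:
u = 23 % 23
weight = (28 + u) // (29 % 29)
u *= u
weight += u == weight
c -= c
u = u[weight] // (weight - weight)
for weight in c:
    print(u)
    c = 34 < weight
process(7)

u = u[weight] // (weight - weight)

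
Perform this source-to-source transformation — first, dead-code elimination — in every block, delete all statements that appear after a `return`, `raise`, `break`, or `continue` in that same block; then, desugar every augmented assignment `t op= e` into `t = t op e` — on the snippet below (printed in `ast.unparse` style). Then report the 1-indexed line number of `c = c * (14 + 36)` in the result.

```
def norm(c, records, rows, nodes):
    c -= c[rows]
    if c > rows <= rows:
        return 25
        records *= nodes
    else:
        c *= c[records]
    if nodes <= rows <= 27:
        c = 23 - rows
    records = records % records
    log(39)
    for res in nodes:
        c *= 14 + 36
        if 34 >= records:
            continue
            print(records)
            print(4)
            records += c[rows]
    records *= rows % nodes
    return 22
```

Transformed code:
def norm(c, records, rows, nodes):
    c = c - c[rows]
    if c > rows <= rows:
        return 25
    else:
        c = c * c[records]
    if nodes <= rows <= 27:
        c = 23 - rows
    records = records % records
    log(39)
    for res in nodes:
        c = c * (14 + 36)
        if 34 >= records:
            continue
    records = records * (rows % nodes)
    return 22

12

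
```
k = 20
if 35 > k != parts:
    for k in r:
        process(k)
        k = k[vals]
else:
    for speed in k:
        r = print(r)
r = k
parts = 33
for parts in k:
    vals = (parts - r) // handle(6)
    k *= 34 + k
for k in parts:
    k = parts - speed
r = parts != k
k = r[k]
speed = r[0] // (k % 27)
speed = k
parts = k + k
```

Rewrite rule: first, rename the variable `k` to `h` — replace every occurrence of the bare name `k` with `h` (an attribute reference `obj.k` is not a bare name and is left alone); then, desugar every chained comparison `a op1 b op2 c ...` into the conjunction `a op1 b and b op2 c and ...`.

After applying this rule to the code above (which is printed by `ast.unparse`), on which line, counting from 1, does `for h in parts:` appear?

14

Transformed code:
h = 20
if 35 > h and h != parts:
    for h in r:
        process(h)
        h = h[vals]
else:
    for speed in h:
        r = print(r)
r = h
parts = 33
for parts in h:
    vals = (parts - r) // handle(6)
    h *= 34 + h
for h in parts:
    h = parts - speed
r = parts != h
h = r[h]
speed = r[0] // (h % 27)
speed = h
parts = h + h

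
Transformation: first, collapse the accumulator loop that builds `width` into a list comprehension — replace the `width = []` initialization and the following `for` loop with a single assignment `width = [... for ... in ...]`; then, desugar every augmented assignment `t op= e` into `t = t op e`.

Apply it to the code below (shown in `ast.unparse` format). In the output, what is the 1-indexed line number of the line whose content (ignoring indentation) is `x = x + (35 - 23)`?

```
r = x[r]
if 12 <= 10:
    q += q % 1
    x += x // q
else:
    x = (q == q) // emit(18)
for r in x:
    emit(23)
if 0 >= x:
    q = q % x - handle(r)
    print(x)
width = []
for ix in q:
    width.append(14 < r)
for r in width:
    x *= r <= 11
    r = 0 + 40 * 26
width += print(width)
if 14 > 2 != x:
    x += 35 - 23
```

Transformed code:
r = x[r]
if 12 <= 10:
    q = q + q % 1
    x = x + x // q
else:
    x = (q == q) // emit(18)
for r in x:
    emit(23)
if 0 >= x:
    q = q % x - handle(r)
    print(x)
width = [14 < r for ix in q]
for r in width:
    x = x * (r <= 11)
    r = 0 + 40 * 26
width = width + print(width)
if 14 > 2 != x:
    x = x + (35 - 23)

18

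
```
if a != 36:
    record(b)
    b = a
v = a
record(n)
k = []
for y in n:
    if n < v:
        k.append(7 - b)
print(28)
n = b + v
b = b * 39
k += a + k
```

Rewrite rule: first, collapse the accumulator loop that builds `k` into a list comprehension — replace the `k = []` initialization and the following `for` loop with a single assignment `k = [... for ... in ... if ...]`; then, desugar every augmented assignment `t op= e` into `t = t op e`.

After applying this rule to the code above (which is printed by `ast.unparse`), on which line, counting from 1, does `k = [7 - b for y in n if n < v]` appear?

6

Transformed code:
if a != 36:
    record(b)
    b = a
v = a
record(n)
k = [7 - b for y in n if n < v]
print(28)
n = b + v
b = b * 39
k = k + (a + k)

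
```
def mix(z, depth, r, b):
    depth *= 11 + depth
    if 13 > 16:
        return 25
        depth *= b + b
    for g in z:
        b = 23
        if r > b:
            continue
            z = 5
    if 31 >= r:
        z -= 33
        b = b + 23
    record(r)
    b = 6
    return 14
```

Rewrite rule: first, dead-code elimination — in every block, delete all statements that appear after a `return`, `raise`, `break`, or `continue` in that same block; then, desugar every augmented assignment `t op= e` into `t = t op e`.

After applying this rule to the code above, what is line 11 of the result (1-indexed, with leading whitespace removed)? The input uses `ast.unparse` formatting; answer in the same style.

Transformed code:
def mix(z, depth, r, b):
    depth = depth * (11 + depth)
    if 13 > 16:
        return 25
    for g in z:
        b = 23
        if r > b:
            continue
    if 31 >= r:
        z = z - 33
        b = b + 23
    record(r)
    b = 6
    return 14

b = b + 23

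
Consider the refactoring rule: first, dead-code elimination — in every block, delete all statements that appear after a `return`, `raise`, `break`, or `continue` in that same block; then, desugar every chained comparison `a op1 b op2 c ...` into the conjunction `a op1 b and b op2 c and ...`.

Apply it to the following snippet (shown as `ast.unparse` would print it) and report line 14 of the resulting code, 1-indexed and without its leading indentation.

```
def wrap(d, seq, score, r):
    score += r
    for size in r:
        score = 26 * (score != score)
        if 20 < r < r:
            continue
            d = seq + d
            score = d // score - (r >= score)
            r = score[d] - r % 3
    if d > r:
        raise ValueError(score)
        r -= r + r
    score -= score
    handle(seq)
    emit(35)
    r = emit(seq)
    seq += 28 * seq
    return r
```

return r

Transformed code:
def wrap(d, seq, score, r):
    score += r
    for size in r:
        score = 26 * (score != score)
        if 20 < r and r < r:
            continue
    if d > r:
        raise ValueError(score)
    score -= score
    handle(seq)
    emit(35)
    r = emit(seq)
    seq += 28 * seq
    return r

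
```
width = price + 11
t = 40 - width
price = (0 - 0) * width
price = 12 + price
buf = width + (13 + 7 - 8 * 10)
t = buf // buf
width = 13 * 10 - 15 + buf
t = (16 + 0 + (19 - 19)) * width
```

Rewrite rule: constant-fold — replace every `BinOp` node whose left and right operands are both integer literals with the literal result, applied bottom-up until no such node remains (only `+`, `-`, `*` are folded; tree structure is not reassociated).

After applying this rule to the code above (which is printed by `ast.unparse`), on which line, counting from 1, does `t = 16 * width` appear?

Transformed code:
width = price + 11
t = 40 - width
price = 0 * width
price = 12 + price
buf = width + -60
t = buf // buf
width = 115 + buf
t = 16 * width

8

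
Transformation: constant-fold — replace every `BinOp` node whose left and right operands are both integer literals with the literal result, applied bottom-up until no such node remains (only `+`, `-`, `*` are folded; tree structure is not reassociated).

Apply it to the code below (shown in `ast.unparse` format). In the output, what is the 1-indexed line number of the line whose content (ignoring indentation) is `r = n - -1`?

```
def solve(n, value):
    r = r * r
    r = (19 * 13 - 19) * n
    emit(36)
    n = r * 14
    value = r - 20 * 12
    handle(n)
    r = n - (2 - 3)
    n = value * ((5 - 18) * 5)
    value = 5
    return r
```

Transformed code:
def solve(n, value):
    r = r * r
    r = 228 * n
    emit(36)
    n = r * 14
    value = r - 240
    handle(n)
    r = n - -1
    n = value * -65
    value = 5
    return r

8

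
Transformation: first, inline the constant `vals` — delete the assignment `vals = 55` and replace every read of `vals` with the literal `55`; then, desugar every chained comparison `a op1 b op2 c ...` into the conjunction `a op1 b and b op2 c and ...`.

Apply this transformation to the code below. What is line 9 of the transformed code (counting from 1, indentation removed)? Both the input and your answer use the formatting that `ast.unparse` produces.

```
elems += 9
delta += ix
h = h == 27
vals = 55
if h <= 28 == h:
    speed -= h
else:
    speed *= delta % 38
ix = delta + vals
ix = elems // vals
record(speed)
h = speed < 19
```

Transformed code:
elems += 9
delta += ix
h = h == 27
if h <= 28 and 28 == h:
    speed -= h
else:
    speed *= delta % 38
ix = delta + 55
ix = elems // 55
record(speed)
h = speed < 19

ix = elems // 55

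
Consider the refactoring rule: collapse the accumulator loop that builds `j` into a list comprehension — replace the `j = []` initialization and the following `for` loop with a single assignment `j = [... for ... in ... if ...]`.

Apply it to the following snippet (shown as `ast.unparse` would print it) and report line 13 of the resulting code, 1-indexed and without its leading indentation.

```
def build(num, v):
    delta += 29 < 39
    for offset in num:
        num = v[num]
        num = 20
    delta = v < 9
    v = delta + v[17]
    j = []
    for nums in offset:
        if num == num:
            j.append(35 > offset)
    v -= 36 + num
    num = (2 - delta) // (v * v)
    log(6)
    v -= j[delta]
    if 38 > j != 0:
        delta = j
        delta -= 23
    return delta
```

if 38 > j != 0:

Transformed code:
def build(num, v):
    delta += 29 < 39
    for offset in num:
        num = v[num]
        num = 20
    delta = v < 9
    v = delta + v[17]
    j = [35 > offset for nums in offset if num == num]
    v -= 36 + num
    num = (2 - delta) // (v * v)
    log(6)
    v -= j[delta]
    if 38 > j != 0:
        delta = j
        delta -= 23
    return delta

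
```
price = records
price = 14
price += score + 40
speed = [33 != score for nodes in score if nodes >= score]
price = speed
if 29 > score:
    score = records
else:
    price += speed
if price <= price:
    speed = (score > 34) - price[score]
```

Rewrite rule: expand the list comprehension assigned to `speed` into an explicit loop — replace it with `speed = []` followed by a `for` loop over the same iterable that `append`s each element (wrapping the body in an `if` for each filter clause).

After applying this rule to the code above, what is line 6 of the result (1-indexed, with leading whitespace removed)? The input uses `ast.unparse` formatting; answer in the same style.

Transformed code:
price = records
price = 14
price += score + 40
speed = []
for nodes in score:
    if nodes >= score:
        speed.append(33 != score)
price = speed
if 29 > score:
    score = records
else:
    price += speed
if price <= price:
    speed = (score > 34) - price[score]

if nodes >= score:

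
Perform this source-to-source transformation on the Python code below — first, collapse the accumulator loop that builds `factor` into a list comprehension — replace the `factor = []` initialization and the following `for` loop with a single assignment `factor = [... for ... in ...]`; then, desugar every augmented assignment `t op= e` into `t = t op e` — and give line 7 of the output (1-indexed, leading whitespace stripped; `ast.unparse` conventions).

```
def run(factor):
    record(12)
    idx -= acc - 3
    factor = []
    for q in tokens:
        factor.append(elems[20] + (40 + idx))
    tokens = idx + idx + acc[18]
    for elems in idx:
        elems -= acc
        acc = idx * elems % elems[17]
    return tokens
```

Transformed code:
def run(factor):
    record(12)
    idx = idx - (acc - 3)
    factor = [elems[20] + (40 + idx) for q in tokens]
    tokens = idx + idx + acc[18]
    for elems in idx:
        elems = elems - acc
        acc = idx * elems % elems[17]
    return tokens

elems = elems - acc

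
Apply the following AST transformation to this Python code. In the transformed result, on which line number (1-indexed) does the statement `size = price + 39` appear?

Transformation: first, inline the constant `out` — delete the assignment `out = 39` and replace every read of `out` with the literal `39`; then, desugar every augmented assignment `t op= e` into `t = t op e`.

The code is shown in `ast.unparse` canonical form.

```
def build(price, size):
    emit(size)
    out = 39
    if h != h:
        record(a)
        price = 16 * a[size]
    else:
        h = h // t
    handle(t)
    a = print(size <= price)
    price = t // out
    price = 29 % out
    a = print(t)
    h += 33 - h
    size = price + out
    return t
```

Transformed code:
def build(price, size):
    emit(size)
    if h != h:
        record(a)
        price = 16 * a[size]
    else:
        h = h // t
    handle(t)
    a = print(size <= price)
    price = t // 39
    price = 29 % 39
    a = print(t)
    h = h + (33 - h)
    size = price + 39
    return t

14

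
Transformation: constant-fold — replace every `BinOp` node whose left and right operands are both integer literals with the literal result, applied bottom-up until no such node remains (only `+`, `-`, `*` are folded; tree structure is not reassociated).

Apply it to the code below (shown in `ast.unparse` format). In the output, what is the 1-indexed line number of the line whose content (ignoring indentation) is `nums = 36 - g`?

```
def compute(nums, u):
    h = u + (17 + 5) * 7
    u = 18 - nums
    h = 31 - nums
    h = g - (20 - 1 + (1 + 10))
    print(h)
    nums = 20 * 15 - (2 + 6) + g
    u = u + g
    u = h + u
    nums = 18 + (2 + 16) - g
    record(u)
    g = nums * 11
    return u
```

Transformed code:
def compute(nums, u):
    h = u + 154
    u = 18 - nums
    h = 31 - nums
    h = g - 30
    print(h)
    nums = 292 + g
    u = u + g
    u = h + u
    nums = 36 - g
    record(u)
    g = nums * 11
    return u

10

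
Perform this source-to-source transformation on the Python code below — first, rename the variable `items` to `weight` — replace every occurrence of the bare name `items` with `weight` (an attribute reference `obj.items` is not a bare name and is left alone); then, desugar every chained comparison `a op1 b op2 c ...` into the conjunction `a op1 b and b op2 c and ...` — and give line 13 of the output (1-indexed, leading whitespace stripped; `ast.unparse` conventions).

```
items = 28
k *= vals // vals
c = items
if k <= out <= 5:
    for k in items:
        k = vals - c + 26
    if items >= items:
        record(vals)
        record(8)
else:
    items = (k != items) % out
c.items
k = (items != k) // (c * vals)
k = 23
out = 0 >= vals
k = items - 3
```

Transformed code:
weight = 28
k *= vals // vals
c = weight
if k <= out and out <= 5:
    for k in weight:
        k = vals - c + 26
    if weight >= weight:
        record(vals)
        record(8)
else:
    weight = (k != weight) % out
c.items
k = (weight != k) // (c * vals)
k = 23
out = 0 >= vals
k = weight - 3

k = (weight != k) // (c * vals)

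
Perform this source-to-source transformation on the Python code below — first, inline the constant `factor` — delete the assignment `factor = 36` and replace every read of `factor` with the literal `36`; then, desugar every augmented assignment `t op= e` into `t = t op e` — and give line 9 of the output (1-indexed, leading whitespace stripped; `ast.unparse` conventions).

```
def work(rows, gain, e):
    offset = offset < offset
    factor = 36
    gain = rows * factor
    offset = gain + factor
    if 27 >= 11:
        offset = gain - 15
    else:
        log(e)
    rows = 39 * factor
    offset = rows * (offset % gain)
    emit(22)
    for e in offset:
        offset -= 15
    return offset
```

Transformed code:
def work(rows, gain, e):
    offset = offset < offset
    gain = rows * 36
    offset = gain + 36
    if 27 >= 11:
        offset = gain - 15
    else:
        log(e)
    rows = 39 * 36
    offset = rows * (offset % gain)
    emit(22)
    for e in offset:
        offset = offset - 15
    return offset

rows = 39 * 36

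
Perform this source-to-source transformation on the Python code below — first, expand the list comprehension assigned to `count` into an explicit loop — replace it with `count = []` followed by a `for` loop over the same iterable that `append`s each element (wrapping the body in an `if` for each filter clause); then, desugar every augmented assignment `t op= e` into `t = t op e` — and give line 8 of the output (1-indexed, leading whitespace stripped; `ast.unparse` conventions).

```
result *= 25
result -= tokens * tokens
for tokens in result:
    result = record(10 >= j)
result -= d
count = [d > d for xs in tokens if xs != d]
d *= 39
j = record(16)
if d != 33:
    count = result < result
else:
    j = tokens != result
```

Transformed code:
result = result * 25
result = result - tokens * tokens
for tokens in result:
    result = record(10 >= j)
result = result - d
count = []
for xs in tokens:
    if xs != d:
        count.append(d > d)
d = d * 39
j = record(16)
if d != 33:
    count = result < result
else:
    j = tokens != result

if xs != d:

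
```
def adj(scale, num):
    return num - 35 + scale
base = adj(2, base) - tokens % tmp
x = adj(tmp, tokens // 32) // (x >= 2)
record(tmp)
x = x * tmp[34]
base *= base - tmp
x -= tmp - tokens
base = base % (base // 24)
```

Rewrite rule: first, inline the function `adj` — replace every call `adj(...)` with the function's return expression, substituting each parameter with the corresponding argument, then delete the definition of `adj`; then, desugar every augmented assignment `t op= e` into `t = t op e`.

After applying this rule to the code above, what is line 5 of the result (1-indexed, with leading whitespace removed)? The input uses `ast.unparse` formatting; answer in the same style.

base = base * (base - tmp)

Transformed code:
base = base - 35 + 2 - tokens % tmp
x = (tokens // 32 - 35 + tmp) // (x >= 2)
record(tmp)
x = x * tmp[34]
base = base * (base - tmp)
x = x - (tmp - tokens)
base = base % (base // 24)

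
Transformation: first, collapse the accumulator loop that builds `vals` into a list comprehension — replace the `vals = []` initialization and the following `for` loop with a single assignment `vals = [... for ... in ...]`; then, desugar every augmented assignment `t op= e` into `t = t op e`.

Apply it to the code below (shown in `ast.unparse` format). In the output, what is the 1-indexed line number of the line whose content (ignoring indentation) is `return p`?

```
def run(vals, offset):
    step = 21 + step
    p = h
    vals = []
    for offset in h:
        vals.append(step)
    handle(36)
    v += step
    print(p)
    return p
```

8

Transformed code:
def run(vals, offset):
    step = 21 + step
    p = h
    vals = [step for offset in h]
    handle(36)
    v = v + step
    print(p)
    return p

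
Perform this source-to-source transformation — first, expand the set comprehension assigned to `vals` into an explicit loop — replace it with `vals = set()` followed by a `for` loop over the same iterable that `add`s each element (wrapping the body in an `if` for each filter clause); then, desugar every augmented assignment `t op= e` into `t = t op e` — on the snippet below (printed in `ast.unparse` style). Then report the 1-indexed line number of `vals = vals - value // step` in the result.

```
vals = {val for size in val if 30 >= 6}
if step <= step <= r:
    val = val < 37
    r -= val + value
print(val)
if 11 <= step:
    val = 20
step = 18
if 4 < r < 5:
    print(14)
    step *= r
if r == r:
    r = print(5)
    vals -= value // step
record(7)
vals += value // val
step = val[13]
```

17

Transformed code:
vals = set()
for size in val:
    if 30 >= 6:
        vals.add(val)
if step <= step <= r:
    val = val < 37
    r = r - (val + value)
print(val)
if 11 <= step:
    val = 20
step = 18
if 4 < r < 5:
    print(14)
    step = step * r
if r == r:
    r = print(5)
    vals = vals - value // step
record(7)
vals = vals + value // val
step = val[13]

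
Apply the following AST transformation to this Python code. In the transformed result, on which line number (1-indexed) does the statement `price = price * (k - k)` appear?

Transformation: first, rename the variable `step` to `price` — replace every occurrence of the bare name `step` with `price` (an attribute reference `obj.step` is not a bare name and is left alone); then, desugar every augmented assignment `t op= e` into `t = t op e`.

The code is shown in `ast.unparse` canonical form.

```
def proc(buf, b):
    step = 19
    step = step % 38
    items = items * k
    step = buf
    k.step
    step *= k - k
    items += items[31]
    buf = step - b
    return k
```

7

Transformed code:
def proc(buf, b):
    price = 19
    price = price % 38
    items = items * k
    price = buf
    k.step
    price = price * (k - k)
    items = items + items[31]
    buf = price - b
    return k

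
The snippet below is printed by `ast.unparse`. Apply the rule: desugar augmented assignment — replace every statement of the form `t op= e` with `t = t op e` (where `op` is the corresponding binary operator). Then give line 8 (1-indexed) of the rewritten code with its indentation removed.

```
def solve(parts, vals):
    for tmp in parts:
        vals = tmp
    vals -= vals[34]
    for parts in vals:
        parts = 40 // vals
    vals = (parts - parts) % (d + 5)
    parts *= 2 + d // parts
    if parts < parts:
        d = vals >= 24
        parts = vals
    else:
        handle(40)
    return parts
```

Transformed code:
def solve(parts, vals):
    for tmp in parts:
        vals = tmp
    vals = vals - vals[34]
    for parts in vals:
        parts = 40 // vals
    vals = (parts - parts) % (d + 5)
    parts = parts * (2 + d // parts)
    if parts < parts:
        d = vals >= 24
        parts = vals
    else:
        handle(40)
    return parts

parts = parts * (2 + d // parts)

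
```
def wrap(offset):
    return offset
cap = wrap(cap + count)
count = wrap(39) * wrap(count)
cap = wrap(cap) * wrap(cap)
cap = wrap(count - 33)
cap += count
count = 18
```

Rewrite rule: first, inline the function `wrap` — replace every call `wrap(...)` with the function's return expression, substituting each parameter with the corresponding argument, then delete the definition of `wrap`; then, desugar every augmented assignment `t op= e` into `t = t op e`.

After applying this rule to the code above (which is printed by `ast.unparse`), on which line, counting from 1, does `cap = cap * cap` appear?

3

Transformed code:
cap = cap + count
count = 39 * count
cap = cap * cap
cap = count - 33
cap = cap + count
count = 18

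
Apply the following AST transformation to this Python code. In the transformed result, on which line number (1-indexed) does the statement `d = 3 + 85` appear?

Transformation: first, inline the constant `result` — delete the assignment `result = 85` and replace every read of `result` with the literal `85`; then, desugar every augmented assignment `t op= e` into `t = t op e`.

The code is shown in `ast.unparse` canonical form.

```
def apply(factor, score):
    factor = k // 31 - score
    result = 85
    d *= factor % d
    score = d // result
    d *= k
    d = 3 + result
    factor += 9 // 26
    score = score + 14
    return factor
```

Transformed code:
def apply(factor, score):
    factor = k // 31 - score
    d = d * (factor % d)
    score = d // 85
    d = d * k
    d = 3 + 85
    factor = factor + 9 // 26
    score = score + 14
    return factor

6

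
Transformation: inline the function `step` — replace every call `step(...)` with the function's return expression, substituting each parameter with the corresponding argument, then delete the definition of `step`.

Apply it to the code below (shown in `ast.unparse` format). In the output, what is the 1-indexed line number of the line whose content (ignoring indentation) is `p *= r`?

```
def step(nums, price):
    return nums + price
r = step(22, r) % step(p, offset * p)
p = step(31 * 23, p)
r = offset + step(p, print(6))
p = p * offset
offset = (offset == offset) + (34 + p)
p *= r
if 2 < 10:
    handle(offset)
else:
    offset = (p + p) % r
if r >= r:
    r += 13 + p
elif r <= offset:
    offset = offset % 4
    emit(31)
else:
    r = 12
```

6

Transformed code:
r = (22 + r) % (p + offset * p)
p = 31 * 23 + p
r = offset + (p + print(6))
p = p * offset
offset = (offset == offset) + (34 + p)
p *= r
if 2 < 10:
    handle(offset)
else:
    offset = (p + p) % r
if r >= r:
    r += 13 + p
elif r <= offset:
    offset = offset % 4
    emit(31)
else:
    r = 12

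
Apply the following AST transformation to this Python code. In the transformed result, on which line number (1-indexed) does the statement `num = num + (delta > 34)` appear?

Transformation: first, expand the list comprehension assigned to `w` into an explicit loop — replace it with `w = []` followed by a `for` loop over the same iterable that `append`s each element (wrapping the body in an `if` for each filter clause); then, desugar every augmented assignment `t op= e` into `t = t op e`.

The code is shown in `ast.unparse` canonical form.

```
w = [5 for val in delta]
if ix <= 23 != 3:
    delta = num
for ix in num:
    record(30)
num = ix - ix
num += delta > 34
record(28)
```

Transformed code:
w = []
for val in delta:
    w.append(5)
if ix <= 23 != 3:
    delta = num
for ix in num:
    record(30)
num = ix - ix
num = num + (delta > 34)
record(28)

9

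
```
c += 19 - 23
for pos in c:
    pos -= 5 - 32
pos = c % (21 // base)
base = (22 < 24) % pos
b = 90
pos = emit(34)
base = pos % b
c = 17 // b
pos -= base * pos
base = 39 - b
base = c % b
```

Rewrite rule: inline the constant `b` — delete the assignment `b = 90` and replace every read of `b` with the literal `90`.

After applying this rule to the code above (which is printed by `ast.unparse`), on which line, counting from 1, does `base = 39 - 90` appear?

Transformed code:
c += 19 - 23
for pos in c:
    pos -= 5 - 32
pos = c % (21 // base)
base = (22 < 24) % pos
pos = emit(34)
base = pos % 90
c = 17 // 90
pos -= base * pos
base = 39 - 90
base = c % 90

10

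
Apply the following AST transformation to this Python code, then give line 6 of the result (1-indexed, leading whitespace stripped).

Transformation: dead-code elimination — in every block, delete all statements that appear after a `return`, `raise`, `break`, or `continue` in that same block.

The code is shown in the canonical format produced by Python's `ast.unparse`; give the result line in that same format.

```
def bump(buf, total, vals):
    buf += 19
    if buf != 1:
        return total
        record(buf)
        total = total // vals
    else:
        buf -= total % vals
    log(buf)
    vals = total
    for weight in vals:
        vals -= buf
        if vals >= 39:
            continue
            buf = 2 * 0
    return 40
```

buf -= total % vals

Transformed code:
def bump(buf, total, vals):
    buf += 19
    if buf != 1:
        return total
    else:
        buf -= total % vals
    log(buf)
    vals = total
    for weight in vals:
        vals -= buf
        if vals >= 39:
            continue
    return 40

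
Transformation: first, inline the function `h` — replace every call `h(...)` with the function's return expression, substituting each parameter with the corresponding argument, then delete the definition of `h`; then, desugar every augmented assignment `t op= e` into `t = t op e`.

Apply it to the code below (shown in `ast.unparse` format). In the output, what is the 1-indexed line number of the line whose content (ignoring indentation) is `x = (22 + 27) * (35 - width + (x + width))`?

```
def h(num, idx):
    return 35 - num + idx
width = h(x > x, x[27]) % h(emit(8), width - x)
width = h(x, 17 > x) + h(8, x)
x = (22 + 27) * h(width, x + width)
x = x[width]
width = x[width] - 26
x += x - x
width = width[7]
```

3

Transformed code:
width = (35 - (x > x) + x[27]) % (35 - emit(8) + (width - x))
width = 35 - x + (17 > x) + (35 - 8 + x)
x = (22 + 27) * (35 - width + (x + width))
x = x[width]
width = x[width] - 26
x = x + (x - x)
width = width[7]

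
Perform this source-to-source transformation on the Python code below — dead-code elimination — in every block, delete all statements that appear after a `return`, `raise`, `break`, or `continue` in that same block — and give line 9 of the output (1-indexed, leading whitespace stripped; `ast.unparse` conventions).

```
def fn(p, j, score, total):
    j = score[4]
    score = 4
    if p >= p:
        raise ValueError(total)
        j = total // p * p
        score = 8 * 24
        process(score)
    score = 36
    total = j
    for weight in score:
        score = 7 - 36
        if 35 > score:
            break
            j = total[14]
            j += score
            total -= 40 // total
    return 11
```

score = 7 - 36

Transformed code:
def fn(p, j, score, total):
    j = score[4]
    score = 4
    if p >= p:
        raise ValueError(total)
    score = 36
    total = j
    for weight in score:
        score = 7 - 36
        if 35 > score:
            break
    return 11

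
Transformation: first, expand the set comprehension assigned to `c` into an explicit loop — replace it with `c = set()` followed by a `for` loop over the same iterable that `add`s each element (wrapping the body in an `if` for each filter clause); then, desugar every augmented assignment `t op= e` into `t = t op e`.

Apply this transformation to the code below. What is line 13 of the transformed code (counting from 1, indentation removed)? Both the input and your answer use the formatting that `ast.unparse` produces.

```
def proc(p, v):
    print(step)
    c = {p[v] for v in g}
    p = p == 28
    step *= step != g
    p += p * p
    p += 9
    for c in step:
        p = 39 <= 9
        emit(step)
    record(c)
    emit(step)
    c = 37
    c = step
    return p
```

Transformed code:
def proc(p, v):
    print(step)
    c = set()
    for v in g:
        c.add(p[v])
    p = p == 28
    step = step * (step != g)
    p = p + p * p
    p = p + 9
    for c in step:
        p = 39 <= 9
        emit(step)
    record(c)
    emit(step)
    c = 37
    c = step
    return p

record(c)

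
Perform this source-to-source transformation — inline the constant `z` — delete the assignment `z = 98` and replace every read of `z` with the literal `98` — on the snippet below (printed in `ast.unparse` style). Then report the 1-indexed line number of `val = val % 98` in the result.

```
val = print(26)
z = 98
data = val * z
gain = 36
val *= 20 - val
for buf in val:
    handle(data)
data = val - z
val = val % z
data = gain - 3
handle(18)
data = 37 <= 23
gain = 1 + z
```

Transformed code:
val = print(26)
data = val * 98
gain = 36
val *= 20 - val
for buf in val:
    handle(data)
data = val - 98
val = val % 98
data = gain - 3
handle(18)
data = 37 <= 23
gain = 1 + 98

8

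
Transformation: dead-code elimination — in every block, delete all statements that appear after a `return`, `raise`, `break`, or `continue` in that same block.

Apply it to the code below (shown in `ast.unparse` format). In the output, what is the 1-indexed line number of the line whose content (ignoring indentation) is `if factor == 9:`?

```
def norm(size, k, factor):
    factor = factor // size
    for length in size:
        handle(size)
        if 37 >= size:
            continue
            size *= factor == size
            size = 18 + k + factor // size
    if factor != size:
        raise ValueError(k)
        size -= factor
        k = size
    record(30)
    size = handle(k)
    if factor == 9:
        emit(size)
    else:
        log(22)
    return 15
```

Transformed code:
def norm(size, k, factor):
    factor = factor // size
    for length in size:
        handle(size)
        if 37 >= size:
            continue
    if factor != size:
        raise ValueError(k)
    record(30)
    size = handle(k)
    if factor == 9:
        emit(size)
    else:
        log(22)
    return 15

11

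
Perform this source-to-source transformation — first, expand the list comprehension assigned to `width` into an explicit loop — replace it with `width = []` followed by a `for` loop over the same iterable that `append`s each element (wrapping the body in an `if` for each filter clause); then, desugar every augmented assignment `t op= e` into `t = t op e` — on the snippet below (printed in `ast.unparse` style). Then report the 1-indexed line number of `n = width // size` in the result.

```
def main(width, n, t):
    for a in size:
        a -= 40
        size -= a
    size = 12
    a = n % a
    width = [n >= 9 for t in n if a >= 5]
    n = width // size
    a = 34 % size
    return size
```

Transformed code:
def main(width, n, t):
    for a in size:
        a = a - 40
        size = size - a
    size = 12
    a = n % a
    width = []
    for t in n:
        if a >= 5:
            width.append(n >= 9)
    n = width // size
    a = 34 % size
    return size

11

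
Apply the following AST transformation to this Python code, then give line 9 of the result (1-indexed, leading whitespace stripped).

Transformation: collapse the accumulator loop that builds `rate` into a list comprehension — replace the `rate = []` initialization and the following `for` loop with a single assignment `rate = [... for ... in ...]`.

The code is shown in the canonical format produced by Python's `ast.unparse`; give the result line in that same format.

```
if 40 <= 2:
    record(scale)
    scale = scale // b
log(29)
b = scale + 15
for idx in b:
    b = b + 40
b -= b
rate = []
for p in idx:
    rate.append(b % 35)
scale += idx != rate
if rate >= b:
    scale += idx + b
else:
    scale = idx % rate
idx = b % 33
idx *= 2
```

rate = [b % 35 for p in idx]

Transformed code:
if 40 <= 2:
    record(scale)
    scale = scale // b
log(29)
b = scale + 15
for idx in b:
    b = b + 40
b -= b
rate = [b % 35 for p in idx]
scale += idx != rate
if rate >= b:
    scale += idx + b
else:
    scale = idx % rate
idx = b % 33
idx *= 2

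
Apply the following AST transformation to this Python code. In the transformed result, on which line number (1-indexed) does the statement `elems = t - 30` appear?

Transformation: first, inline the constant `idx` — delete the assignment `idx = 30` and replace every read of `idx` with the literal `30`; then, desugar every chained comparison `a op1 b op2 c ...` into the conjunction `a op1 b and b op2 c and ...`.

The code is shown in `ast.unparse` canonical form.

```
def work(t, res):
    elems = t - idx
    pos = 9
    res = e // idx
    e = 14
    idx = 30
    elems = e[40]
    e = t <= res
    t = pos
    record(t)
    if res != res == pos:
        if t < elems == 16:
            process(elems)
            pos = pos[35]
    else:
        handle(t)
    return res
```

Transformed code:
def work(t, res):
    elems = t - 30
    pos = 9
    res = e // 30
    e = 14
    elems = e[40]
    e = t <= res
    t = pos
    record(t)
    if res != res and res == pos:
        if t < elems and elems == 16:
            process(elems)
            pos = pos[35]
    else:
        handle(t)
    return res

2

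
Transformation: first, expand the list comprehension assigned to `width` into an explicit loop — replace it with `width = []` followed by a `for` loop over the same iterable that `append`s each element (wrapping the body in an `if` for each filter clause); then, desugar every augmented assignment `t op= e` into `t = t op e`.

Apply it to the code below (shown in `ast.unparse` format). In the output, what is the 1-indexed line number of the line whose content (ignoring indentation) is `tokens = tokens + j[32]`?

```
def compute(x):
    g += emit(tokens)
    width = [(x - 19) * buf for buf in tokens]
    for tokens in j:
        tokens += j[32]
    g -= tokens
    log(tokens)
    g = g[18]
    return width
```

Transformed code:
def compute(x):
    g = g + emit(tokens)
    width = []
    for buf in tokens:
        width.append((x - 19) * buf)
    for tokens in j:
        tokens = tokens + j[32]
    g = g - tokens
    log(tokens)
    g = g[18]
    return width

7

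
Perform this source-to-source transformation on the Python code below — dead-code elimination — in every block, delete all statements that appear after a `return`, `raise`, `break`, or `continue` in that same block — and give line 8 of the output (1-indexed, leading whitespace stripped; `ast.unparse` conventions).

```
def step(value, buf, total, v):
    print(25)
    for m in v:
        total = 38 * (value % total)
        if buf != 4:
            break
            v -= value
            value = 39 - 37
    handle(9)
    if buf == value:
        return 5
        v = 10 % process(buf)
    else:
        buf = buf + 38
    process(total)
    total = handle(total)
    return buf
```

if buf == value:

Transformed code:
def step(value, buf, total, v):
    print(25)
    for m in v:
        total = 38 * (value % total)
        if buf != 4:
            break
    handle(9)
    if buf == value:
        return 5
    else:
        buf = buf + 38
    process(total)
    total = handle(total)
    return buf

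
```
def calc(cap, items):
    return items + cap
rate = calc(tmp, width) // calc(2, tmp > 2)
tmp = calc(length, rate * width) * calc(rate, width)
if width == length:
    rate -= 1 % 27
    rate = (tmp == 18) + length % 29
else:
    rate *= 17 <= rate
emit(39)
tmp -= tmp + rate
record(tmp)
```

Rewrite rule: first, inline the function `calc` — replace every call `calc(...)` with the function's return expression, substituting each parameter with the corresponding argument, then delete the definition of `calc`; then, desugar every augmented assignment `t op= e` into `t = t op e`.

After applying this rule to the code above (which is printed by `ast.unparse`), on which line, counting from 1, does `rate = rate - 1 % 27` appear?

4

Transformed code:
rate = (width + tmp) // ((tmp > 2) + 2)
tmp = (rate * width + length) * (width + rate)
if width == length:
    rate = rate - 1 % 27
    rate = (tmp == 18) + length % 29
else:
    rate = rate * (17 <= rate)
emit(39)
tmp = tmp - (tmp + rate)
record(tmp)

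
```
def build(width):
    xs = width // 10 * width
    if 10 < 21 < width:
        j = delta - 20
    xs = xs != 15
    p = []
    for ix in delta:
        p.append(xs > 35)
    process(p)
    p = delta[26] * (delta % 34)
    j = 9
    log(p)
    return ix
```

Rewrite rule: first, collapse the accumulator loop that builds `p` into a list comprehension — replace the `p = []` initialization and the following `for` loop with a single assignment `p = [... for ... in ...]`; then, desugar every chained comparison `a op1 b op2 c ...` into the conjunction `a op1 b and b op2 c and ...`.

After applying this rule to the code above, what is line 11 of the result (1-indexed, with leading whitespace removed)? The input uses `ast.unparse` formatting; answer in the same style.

Transformed code:
def build(width):
    xs = width // 10 * width
    if 10 < 21 and 21 < width:
        j = delta - 20
    xs = xs != 15
    p = [xs > 35 for ix in delta]
    process(p)
    p = delta[26] * (delta % 34)
    j = 9
    log(p)
    return ix

return ix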